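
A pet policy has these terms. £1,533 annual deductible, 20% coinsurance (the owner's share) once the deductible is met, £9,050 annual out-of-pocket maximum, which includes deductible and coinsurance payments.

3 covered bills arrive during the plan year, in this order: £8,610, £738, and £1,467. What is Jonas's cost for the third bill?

£293.40

Bill 1, £8,610: £1,533 to deductible, leaving £7,077; 20% of £7,077 = £1,415.40. Owner pays £2,948.40; OOP now £2,948.40.
Bill 2, £738: 20% coinsurance on £738 = £147.60. Cost to owner: £147.60. OOP to date £3,096.
Bill 3, £1,467: deductible met; 20% of £1,467 = £293.40. Owner owes £293.40 (running OOP £3,389.40).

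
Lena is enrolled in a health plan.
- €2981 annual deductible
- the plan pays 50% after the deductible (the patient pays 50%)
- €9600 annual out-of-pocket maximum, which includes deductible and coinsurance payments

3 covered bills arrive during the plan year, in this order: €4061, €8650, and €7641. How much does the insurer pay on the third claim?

Claim 1 — €4061: €2981 finishes the deductible; €1080 goes to coinsurance; 50% of €1080 = €540. Cost to patient: €3521. OOP to date €3521. Plan pays €4061 − €3521 = €540.
Claim 2 — €8650: deductible met; 50% of €8650 = €4325. Patient owes €4325 (running OOP €7846). Plan pays €8650 − €4325 = €4325.
Claim 3 — €7641: deductible already satisfied, so patient's share is 50% × €7641 = €3820.50. Adding that to €7846 gives €11666.50, past the €9600 cap; patient pays only €9600 − €7846 = €1754. Insurer: €7641 − €1754 = €5887.

€5887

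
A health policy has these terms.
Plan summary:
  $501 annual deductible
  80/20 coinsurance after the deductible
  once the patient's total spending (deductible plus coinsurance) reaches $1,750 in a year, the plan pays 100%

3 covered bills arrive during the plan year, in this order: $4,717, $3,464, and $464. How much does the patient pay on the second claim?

Claim 1 ($4,717): $501 finishes the deductible; $4,216 goes to coinsurance; coinsurance $4,216 × 20% = $843.20. Patient pays $1,344.20; OOP now $1,344.20.
Claim 2 ($3,464): deductible met; 20% of $3,464 = $692.80. OOP would hit $2,037 > $1,750, so the cap limits the patient to $1,750 − $1,344.20 = $405.80.

$405.80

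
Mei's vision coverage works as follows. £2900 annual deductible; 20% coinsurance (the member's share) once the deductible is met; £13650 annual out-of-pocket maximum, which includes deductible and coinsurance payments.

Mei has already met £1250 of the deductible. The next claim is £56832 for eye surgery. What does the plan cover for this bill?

£1250 of the £2900 deductible is already met, leaving £1650.
The remaining £55182 (= £56832 − £1650) moves to coinsurance.
Coinsurance: £55182 × 20% = £11036.40.
That puts the member's cost at £1650 + £11036.40 = £12686.40 before any cap.
Year-to-date out-of-pocket would reach £1250 + £12686.40 = £13936.40, above the £13650 maximum, so the member pays only £13650 − £1250 = £12400.
The plan picks up £56832 − £12400 = £44432.

£44432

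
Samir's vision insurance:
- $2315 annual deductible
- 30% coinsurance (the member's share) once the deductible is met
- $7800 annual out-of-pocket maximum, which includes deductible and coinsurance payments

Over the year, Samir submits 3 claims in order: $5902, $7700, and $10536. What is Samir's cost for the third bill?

#1 ($5902): deductible takes $2315, $3587 remains; coinsurance $3587 × 30% = $1076.10. Member owes $3391.10 (running OOP $3391.10).
#2 ($7700): deductible met; 30% of $7700 = $2310. Cost to member: $2310. OOP to date $5701.10.
#3 ($10536): deductible already satisfied, so member's share is 30% × $10536 = $3160.80. That would push OOP to $8861.90, over the $7800 cap, so member pays $7800 − $5701.10 = $2098.90.

$2098.90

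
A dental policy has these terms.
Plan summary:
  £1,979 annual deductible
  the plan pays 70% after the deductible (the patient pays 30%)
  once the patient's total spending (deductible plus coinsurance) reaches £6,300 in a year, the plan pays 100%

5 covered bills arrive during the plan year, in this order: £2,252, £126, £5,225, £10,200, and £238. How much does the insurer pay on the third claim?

Claim 1 — £2,252: £1,979 to deductible, leaving £273; coinsurance £273 × 30% = £81.90. Patient pays £2,060.90; OOP now £2,060.90. Insurer: £2,252 − £2,060.90 = £191.10.
Claim 2 — £126: 30% coinsurance on £126 = £37.80. Cost to patient: £37.80. OOP to date £2,098.70. Insurer: £126 − £37.80 = £88.20.
Claim 3 — £5,225: 30% coinsurance on £5,225 = £1,567.50. Patient owes £1,567.50 (running OOP £3,666.20). Plan pays £5,225 − £1,567.50 = £3,657.50.

£3,657.50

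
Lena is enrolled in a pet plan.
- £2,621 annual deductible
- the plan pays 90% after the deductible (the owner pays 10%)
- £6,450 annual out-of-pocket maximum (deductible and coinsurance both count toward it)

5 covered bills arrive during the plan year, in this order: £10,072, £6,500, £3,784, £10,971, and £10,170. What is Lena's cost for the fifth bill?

£958.40

Bill 1, £10,072: £2,621 finishes the deductible; £7,451 goes to coinsurance; 10% of £7,451 = £745.10. Owner owes £3,366.10 (running OOP £3,366.10).
Bill 2, £6,500: deductible met; 10% of £6,500 = £650. Cost to owner: £650. OOP to date £4,016.10.
Bill 3, £3,784: deductible already satisfied, so owner's share is 10% × £3,784 = £378.40. Cost to owner: £378.40. OOP to date £4,394.50.
Bill 4, £10,971: 10% coinsurance on £10,971 = £1,097.10. Cost to owner: £1,097.10. OOP to date £5,491.60.
Bill 5, £10,170: deductible already satisfied, so owner's share is 10% × £10,170 = £1,017. Adding that to £5,491.60 gives £6,508.60, past the £6,450 cap; owner pays only £6,450 − £5,491.60 = £958.40.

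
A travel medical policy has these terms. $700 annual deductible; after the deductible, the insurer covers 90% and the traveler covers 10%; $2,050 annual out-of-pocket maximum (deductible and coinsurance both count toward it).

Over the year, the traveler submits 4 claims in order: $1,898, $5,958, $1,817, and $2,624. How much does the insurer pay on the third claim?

#1 ($1,898): deductible takes $700, $1,198 remains; 10% of $1,198 = $119.80. Traveler owes $819.80 (running OOP $819.80). Plan pays $1,898 − $819.80 = $1,078.20.
#2 ($5,958): deductible already satisfied, so traveler's share is 10% × $5,958 = $595.80. Cost to traveler: $595.80. OOP to date $1,415.60. Insurer: $5,958 − $595.80 = $5,362.20.
#3 ($1,817): 10% coinsurance on $1,817 = $181.70. Traveler pays $181.70; OOP now $1,597.30. Plan pays $1,817 − $181.70 = $1,635.30.

$1,635.30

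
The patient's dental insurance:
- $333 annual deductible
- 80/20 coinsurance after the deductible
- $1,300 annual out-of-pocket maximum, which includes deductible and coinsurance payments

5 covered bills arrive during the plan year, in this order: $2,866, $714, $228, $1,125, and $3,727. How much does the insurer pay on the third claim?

$182.40

#1 ($2,866): $333 finishes the deductible; $2,533 goes to coinsurance; 20% of $2,533 = $506.60. Patient pays $839.60; OOP now $839.60. Insurer: $2,866 − $839.60 = $2,026.40.
#2 ($714): deductible met; 20% of $714 = $142.80. Cost to patient: $142.80. OOP to date $982.40. Insurer: $714 − $142.80 = $571.20.
#3 ($228): deductible met; 20% of $228 = $45.60. Patient owes $45.60 (running OOP $1,028). Insurer: $228 − $45.60 = $182.40.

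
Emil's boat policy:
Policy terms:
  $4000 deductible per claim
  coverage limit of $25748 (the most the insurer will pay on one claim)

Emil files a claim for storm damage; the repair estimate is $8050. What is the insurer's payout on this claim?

Subtract the deductible: $8050 − $4000 = $4050.
That's under the $25748 cap, so the insurer reimburses the full $4050.

$4050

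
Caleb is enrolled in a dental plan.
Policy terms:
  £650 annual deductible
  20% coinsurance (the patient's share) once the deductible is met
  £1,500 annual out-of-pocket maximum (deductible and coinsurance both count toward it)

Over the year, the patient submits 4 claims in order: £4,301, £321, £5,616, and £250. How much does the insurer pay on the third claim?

Claim 1 — £4,301: £650 to deductible, leaving £3,651; patient's 20% is £730.20. Cost to patient: £1,380.20. OOP to date £1,380.20. Plan pays £4,301 − £1,380.20 = £2,920.80.
Claim 2 — £321: deductible met; 20% of £321 = £64.20. Cost to patient: £64.20. OOP to date £1,444.40. Plan pays £321 − £64.20 = £256.80.
Claim 3 — £5,616: 20% coinsurance on £5,616 = £1,123.20. Adding that to £1,444.40 gives £2,567.60, past the £1,500 cap; patient pays only £1,500 − £1,444.40 = £55.60. Plan pays £5,616 − £55.60 = £5,560.40.

£5,560.40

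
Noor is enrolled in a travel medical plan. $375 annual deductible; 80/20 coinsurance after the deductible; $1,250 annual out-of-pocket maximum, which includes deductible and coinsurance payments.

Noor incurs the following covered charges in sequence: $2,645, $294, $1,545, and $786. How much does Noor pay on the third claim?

Claim 1 ($2,645): $375 finishes the deductible; $2,270 goes to coinsurance; 20% of $2,270 = $454. Traveler pays $829; OOP now $829.
Claim 2 ($294): 20% coinsurance on $294 = $58.80. Traveler pays $58.80; OOP now $887.80.
Claim 3 ($1,545): deductible met; 20% of $1,545 = $309. Cost to traveler: $309. OOP to date $1,196.80.

$309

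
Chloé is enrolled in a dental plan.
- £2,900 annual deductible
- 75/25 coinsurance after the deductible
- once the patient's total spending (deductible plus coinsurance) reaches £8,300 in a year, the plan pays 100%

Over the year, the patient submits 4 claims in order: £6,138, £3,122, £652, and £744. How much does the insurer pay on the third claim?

Claim 1 — £6,138: £2,900 finishes the deductible; £3,238 goes to coinsurance; 25% of £3,238 = £809.50. Patient pays £3,709.50; OOP now £3,709.50. Plan pays £6,138 − £3,709.50 = £2,428.50.
Claim 2 — £3,122: deductible met; 25% of £3,122 = £780.50. Patient pays £780.50; OOP now £4,490. Plan pays £3,122 − £780.50 = £2,341.50.
Claim 3 — £652: deductible met; 25% of £652 = £163. Patient pays £163; OOP now £4,653. Plan pays £652 − £163 = £489.

£489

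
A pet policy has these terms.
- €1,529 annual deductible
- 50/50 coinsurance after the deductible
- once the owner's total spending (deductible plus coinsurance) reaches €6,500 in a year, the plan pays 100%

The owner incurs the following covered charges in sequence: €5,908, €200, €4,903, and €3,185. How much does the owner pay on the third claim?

Claim 1 (€5,908): €1,529 to deductible, leaving €4,379; 50% of €4,379 = €2,189.50. Owner owes €3,718.50 (running OOP €3,718.50).
Claim 2 (€200): deductible already satisfied, so owner's share is 50% × €200 = €100. Cost to owner: €100. OOP to date €3,818.50.
Claim 3 (€4,903): deductible already satisfied, so owner's share is 50% × €4,903 = €2,451.50. Cost to owner: €2,451.50. OOP to date €6,270.

€2,451.50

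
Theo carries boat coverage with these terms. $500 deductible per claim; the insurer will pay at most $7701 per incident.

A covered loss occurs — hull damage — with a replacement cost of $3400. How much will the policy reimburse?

After the deductible, $3400 − $500 = $2900 remains.
$2900 is within the $7701 limit, so the insurer pays $2900.

$2900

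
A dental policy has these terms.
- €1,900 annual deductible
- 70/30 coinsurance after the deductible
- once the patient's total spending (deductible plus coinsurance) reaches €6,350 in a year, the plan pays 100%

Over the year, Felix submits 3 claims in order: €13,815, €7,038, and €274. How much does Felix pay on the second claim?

Claim 1 (€13,815): deductible takes €1,900, €11,915 remains; coinsurance €11,915 × 30% = €3,574.50. Patient pays €5,474.50; OOP now €5,474.50.
Claim 2 (€7,038): 30% coinsurance on €7,038 = €2,111.40. That would push OOP to €7,585.90, over the €6,350 cap, so patient pays €6,350 − €5,474.50 = €875.50.

€875.50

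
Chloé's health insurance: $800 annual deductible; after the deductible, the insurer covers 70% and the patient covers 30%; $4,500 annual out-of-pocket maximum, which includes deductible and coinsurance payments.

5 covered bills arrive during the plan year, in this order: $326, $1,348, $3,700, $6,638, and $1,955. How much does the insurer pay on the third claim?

Claim 1 ($326): all of it applies to the deductible. Patient owes $326 (running OOP $326). Plan pays $326 − $326 = $0.
Claim 2 ($1,348): deductible takes $474, $874 remains; patient's 30% is $262.20. Patient pays $736.20; OOP now $1,062.20. Plan pays $1,348 − $736.20 = $611.80.
Claim 3 ($3,700): deductible already satisfied, so patient's share is 30% × $3,700 = $1,110. Patient owes $1,110 (running OOP $2,172.20). Plan pays $3,700 − $1,110 = $2,590.

$2,590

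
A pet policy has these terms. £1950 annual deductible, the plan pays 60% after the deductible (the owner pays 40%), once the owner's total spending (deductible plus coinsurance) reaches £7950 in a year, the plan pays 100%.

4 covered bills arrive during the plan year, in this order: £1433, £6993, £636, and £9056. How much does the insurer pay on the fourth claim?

£5900.80

Claim 1 (£1433): fully absorbed by the deductible. Owner owes £1433 (running OOP £1433). Plan pays £1433 − £1433 = £0.
Claim 2 (£6993): £517 to deductible, leaving £6476; 40% of £6476 = £2590.40. Owner owes £3107.40 (running OOP £4540.40). Insurer: £6993 − £3107.40 = £3885.60.
Claim 3 (£636): 40% coinsurance on £636 = £254.40. Cost to owner: £254.40. OOP to date £4794.80. Insurer: £636 − £254.40 = £381.60.
Claim 4 (£9056): deductible met; 40% of £9056 = £3622.40. Adding that to £4794.80 gives £8417.20, past the £7950 cap; owner pays only £7950 − £4794.80 = £3155.20. Insurer: £9056 − £3155.20 = £5900.80.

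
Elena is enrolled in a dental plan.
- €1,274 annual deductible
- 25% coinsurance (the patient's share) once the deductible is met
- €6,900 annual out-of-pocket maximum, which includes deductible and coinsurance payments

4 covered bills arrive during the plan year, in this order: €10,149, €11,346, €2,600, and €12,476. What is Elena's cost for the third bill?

€570.75

Claim 1 — €10,149: €1,274 finishes the deductible; €8,875 goes to coinsurance; patient's 25% is €2,218.75. Cost to patient: €3,492.75. OOP to date €3,492.75.
Claim 2 — €11,346: deductible met; 25% of €11,346 = €2,836.50. Patient owes €2,836.50 (running OOP €6,329.25).
Claim 3 — €2,600: deductible met; 25% of €2,600 = €650. OOP would hit €6,979.25 > €6,900, so the cap limits the patient to €6,900 − €6,329.25 = €570.75.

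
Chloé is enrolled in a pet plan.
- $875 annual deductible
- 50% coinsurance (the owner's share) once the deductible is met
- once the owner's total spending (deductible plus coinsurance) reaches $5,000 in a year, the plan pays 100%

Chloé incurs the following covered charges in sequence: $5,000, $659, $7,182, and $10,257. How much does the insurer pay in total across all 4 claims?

#1 ($5,000): $875 to deductible, leaving $4,125; owner's 50% is $2,062.50. Cost to owner: $2,937.50. OOP to date $2,937.50. Plan pays $5,000 − $2,937.50 = $2,062.50.
#2 ($659): 50% coinsurance on $659 = $329.50. Owner owes $329.50 (running OOP $3,267). Insurer: $659 − $329.50 = $329.50.
#3 ($7,182): deductible met; 50% of $7,182 = $3,591. That would push OOP to $6,858, over the $5,000 cap, so owner pays $5,000 − $3,267 = $1,733. Insurer: $7,182 − $1,733 = $5,449.
#4 ($10,257): 50% coinsurance on $10,257 = $5,128.50. OOP would hit $10,128.50 > $5,000, so the cap limits the owner to $5,000 − $5,000 = $0. Insurer: $10,257 − $0 = $10,257.
Insurer total: $2,062.50 + $329.50 + $5,449 + $10,257 = $18,098.

$18,098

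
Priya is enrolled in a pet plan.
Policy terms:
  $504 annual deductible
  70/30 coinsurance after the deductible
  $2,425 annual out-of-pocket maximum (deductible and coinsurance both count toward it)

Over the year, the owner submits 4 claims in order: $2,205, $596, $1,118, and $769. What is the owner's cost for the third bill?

$335.40

Bill 1, $2,205: $504 to deductible, leaving $1,701; owner's 30% is $510.30. Owner pays $1,014.30; OOP now $1,014.30.
Bill 2, $596: 30% coinsurance on $596 = $178.80. Owner pays $178.80; OOP now $1,193.10.
Bill 3, $1,118: deductible met; 30% of $1,118 = $335.40. Owner pays $335.40; OOP now $1,528.50.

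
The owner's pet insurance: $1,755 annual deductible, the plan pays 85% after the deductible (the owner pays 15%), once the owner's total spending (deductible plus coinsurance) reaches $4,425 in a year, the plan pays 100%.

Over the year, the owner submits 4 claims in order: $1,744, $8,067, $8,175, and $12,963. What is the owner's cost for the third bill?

Bill 1, $1,744: fully absorbed by the deductible. Owner pays $1,744; OOP now $1,744.
Bill 2, $8,067: deductible takes $11, $8,056 remains; 15% of $8,056 = $1,208.40. Cost to owner: $1,219.40. OOP to date $2,963.40.
Bill 3, $8,175: 15% coinsurance on $8,175 = $1,226.25. Owner pays $1,226.25; OOP now $4,189.65.

$1,226.25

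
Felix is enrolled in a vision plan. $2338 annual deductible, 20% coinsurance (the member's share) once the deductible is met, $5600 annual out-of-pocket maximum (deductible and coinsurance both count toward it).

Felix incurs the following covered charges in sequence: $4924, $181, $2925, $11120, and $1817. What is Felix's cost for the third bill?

$585

#1 ($4924): $2338 to deductible, leaving $2586; member's 20% is $517.20. Cost to member: $2855.20. OOP to date $2855.20.
#2 ($181): deductible already satisfied, so member's share is 20% × $181 = $36.20. Member owes $36.20 (running OOP $2891.40).
#3 ($2925): 20% coinsurance on $2925 = $585. Member pays $585; OOP now $3476.40.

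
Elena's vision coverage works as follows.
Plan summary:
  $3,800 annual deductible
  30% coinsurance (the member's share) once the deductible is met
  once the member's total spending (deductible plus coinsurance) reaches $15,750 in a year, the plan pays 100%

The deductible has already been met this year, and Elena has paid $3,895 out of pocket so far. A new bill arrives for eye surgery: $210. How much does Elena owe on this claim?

The deductible is already satisfied, so the full bill goes to coinsurance.
Coinsurance: $210 × 30% = $63.
Cumulative spending $3,895 + $63 = $3,958 stays under the $15,750 maximum.

$63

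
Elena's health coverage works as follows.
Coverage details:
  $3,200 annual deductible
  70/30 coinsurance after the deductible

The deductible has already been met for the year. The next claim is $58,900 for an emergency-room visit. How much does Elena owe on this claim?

With the deductible met, the entire $58,900 is subject to coinsurance.
Coinsurance: $58,900 × 30% = $17,670.

$17,670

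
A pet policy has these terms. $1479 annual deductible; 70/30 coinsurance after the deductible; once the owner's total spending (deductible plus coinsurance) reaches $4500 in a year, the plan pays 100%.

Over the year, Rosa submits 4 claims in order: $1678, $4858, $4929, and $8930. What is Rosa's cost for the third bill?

Claim 1 ($1678): $1479 to deductible, leaving $199; coinsurance $199 × 30% = $59.70. Owner pays $1538.70; OOP now $1538.70.
Claim 2 ($4858): deductible met; 30% of $4858 = $1457.40. Owner pays $1457.40; OOP now $2996.10.
Claim 3 ($4929): deductible already satisfied, so owner's share is 30% × $4929 = $1478.70. Cost to owner: $1478.70. OOP to date $4474.80.

$1478.70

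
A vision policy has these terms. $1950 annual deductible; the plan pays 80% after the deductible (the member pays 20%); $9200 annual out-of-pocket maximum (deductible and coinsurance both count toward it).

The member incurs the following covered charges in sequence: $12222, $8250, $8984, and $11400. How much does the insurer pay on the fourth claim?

Bill 1, $12222: $1950 finishes the deductible; $10272 goes to coinsurance; coinsurance $10272 × 20% = $2054.40. Member owes $4004.40 (running OOP $4004.40). Insurer: $12222 − $4004.40 = $8217.60.
Bill 2, $8250: 20% coinsurance on $8250 = $1650. Member owes $1650 (running OOP $5654.40). Plan pays $8250 − $1650 = $6600.
Bill 3, $8984: deductible met; 20% of $8984 = $1796.80. Cost to member: $1796.80. OOP to date $7451.20. Insurer: $8984 − $1796.80 = $7187.20.
Bill 4, $11400: deductible met; 20% of $11400 = $2280. Adding that to $7451.20 gives $9731.20, past the $9200 cap; member pays only $9200 − $7451.20 = $1748.80. Plan pays $11400 − $1748.80 = $9651.20.

$9651.20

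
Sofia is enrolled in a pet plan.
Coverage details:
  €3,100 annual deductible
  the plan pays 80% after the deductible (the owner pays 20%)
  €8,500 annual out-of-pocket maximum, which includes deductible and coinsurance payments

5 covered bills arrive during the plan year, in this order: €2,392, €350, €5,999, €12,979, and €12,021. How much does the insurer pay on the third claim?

Bill 1, €2,392: entire amount goes to the deductible. Cost to owner: €2,392. OOP to date €2,392. Plan pays €2,392 − €2,392 = €0.
Bill 2, €350: fully absorbed by the deductible. Owner owes €350 (running OOP €2,742). Insurer: €350 − €350 = €0.
Bill 3, €5,999: deductible takes €358, €5,641 remains; owner's 20% is €1,128.20. Owner owes €1,486.20 (running OOP €4,228.20). Insurer: €5,999 − €1,486.20 = €4,512.80.

€4,512.80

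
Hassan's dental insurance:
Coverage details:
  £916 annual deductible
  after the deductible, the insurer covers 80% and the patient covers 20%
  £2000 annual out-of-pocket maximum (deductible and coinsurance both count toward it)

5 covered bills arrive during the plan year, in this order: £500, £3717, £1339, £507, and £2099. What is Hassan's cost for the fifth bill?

#1 (£500): fully absorbed by the deductible. Cost to patient: £500. OOP to date £500.
#2 (£3717): £416 finishes the deductible; £3301 goes to coinsurance; coinsurance £3301 × 20% = £660.20. Patient owes £1076.20 (running OOP £1576.20).
#3 (£1339): deductible already satisfied, so patient's share is 20% × £1339 = £267.80. Patient pays £267.80; OOP now £1844.
#4 (£507): deductible met; 20% of £507 = £101.40. Patient pays £101.40; OOP now £1945.40.
#5 (£2099): deductible met; 20% of £2099 = £419.80. Adding that to £1945.40 gives £2365.20, past the £2000 cap; patient pays only £2000 − £1945.40 = £54.60.

£54.60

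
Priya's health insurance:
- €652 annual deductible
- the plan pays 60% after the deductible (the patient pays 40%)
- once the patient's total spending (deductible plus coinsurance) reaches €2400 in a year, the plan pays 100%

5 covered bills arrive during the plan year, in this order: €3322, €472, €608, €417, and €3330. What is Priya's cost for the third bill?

€243.20

#1 (€3322): deductible takes €652, €2670 remains; 40% of €2670 = €1068. Cost to patient: €1720. OOP to date €1720.
#2 (€472): deductible met; 40% of €472 = €188.80. Patient owes €188.80 (running OOP €1908.80).
#3 (€608): deductible met; 40% of €608 = €243.20. Cost to patient: €243.20. OOP to date €2152.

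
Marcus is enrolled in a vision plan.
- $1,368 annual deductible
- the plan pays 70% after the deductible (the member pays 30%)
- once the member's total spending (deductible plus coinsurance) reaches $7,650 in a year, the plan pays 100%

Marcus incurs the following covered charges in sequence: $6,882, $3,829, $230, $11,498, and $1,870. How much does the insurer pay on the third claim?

$161

Bill 1, $6,882: deductible takes $1,368, $5,514 remains; 30% of $5,514 = $1,654.20. Cost to member: $3,022.20. OOP to date $3,022.20. Insurer: $6,882 − $3,022.20 = $3,859.80.
Bill 2, $3,829: deductible met; 30% of $3,829 = $1,148.70. Member owes $1,148.70 (running OOP $4,170.90). Insurer: $3,829 − $1,148.70 = $2,680.30.
Bill 3, $230: deductible met; 30% of $230 = $69. Cost to member: $69. OOP to date $4,239.90. Plan pays $230 − $69 = $161.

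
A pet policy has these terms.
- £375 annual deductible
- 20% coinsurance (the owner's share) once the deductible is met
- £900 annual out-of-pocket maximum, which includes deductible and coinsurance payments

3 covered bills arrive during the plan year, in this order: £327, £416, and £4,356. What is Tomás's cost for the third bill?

Bill 1, £327: all of it applies to the deductible. Owner owes £327 (running OOP £327).
Bill 2, £416: £48 to deductible, leaving £368; 20% of £368 = £73.60. Cost to owner: £121.60. OOP to date £448.60.
Bill 3, £4,356: 20% coinsurance on £4,356 = £871.20. OOP would hit £1,319.80 > £900, so the cap limits the owner to £900 − £448.60 = £451.40.

£451.40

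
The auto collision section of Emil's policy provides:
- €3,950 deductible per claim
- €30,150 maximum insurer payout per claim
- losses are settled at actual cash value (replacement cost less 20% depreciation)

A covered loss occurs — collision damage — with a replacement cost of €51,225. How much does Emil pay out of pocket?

At 20% depreciation, ACV = €51,225 − €10,245 = €40,980.
Subtract the deductible: €40,980 − €3,950 = €37,030.
Since €37,030 > €30,150, the payout is capped at €30,150.
The driver bears the rest of the original loss: €51,225 − €30,150 = €21,075.

€21,075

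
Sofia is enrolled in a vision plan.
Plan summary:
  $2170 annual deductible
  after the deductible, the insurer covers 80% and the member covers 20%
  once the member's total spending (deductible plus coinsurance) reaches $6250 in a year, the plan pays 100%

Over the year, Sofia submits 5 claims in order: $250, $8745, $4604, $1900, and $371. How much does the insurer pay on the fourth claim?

$1520

Bill 1, $250: all of it applies to the deductible. Member pays $250; OOP now $250. Insurer: $250 − $250 = $0.
Bill 2, $8745: $1920 to deductible, leaving $6825; member's 20% is $1365. Member owes $3285 (running OOP $3535). Insurer: $8745 − $3285 = $5460.
Bill 3, $4604: deductible met; 20% of $4604 = $920.80. Cost to member: $920.80. OOP to date $4455.80. Plan pays $4604 − $920.80 = $3683.20.
Bill 4, $1900: deductible met; 20% of $1900 = $380. Member owes $380 (running OOP $4835.80). Insurer: $1900 − $380 = $1520.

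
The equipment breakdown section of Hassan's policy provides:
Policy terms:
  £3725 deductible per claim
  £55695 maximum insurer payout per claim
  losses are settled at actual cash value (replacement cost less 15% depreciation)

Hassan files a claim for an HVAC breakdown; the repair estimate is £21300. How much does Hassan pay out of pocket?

Actual cash value after 15% depreciation: £21300 × 85% = £18105.
After the deductible, £18105 − £3725 = £14380 remains.
£14380 ≤ £55695, so the limit doesn't bind; insurer pays £14380.
Out of pocket: £21300 − £14380 = £6920.

£6920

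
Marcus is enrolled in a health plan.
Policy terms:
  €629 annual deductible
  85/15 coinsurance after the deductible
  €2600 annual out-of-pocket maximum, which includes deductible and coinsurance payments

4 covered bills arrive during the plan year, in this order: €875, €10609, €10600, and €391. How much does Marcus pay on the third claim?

€342.75

Bill 1, €875: deductible takes €629, €246 remains; 15% of €246 = €36.90. Patient owes €665.90 (running OOP €665.90).
Bill 2, €10609: deductible met; 15% of €10609 = €1591.35. Cost to patient: €1591.35. OOP to date €2257.25.
Bill 3, €10600: deductible met; 15% of €10600 = €1590. Adding that to €2257.25 gives €3847.25, past the €2600 cap; patient pays only €2600 − €2257.25 = €342.75.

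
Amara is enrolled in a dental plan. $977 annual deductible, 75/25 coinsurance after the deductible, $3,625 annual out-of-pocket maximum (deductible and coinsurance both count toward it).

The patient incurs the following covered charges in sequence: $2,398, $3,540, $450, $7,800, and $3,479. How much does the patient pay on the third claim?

$112.50

Claim 1 — $2,398: $977 to deductible, leaving $1,421; patient's 25% is $355.25. Patient owes $1,332.25 (running OOP $1,332.25).
Claim 2 — $3,540: deductible met; 25% of $3,540 = $885. Cost to patient: $885. OOP to date $2,217.25.
Claim 3 — $450: deductible met; 25% of $450 = $112.50. Patient pays $112.50; OOP now $2,329.75.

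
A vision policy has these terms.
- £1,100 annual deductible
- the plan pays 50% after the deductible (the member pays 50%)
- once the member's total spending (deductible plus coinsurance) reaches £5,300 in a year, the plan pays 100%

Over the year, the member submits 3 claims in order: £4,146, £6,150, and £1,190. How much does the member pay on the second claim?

Bill 1, £4,146: deductible takes £1,100, £3,046 remains; coinsurance £3,046 × 50% = £1,523. Member owes £2,623 (running OOP £2,623).
Bill 2, £6,150: 50% coinsurance on £6,150 = £3,075. OOP would hit £5,698 > £5,300, so the cap limits the member to £5,300 − £2,623 = £2,677.

£2,677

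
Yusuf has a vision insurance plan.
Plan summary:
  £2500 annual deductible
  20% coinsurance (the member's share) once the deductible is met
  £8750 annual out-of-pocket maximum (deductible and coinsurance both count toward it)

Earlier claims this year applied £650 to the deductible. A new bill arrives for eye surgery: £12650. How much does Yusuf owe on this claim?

£4010

Remaining deductible: £2500 − £650 = £1850.
That leaves £12650 − £1850 = £10800 for coinsurance.
20% of £10800 = £2160 falls to the member.
Member responsibility before any cap: £1850 + £2160 = £4010.
Cumulative spending £650 + £4010 = £4660 stays under the £8750 maximum.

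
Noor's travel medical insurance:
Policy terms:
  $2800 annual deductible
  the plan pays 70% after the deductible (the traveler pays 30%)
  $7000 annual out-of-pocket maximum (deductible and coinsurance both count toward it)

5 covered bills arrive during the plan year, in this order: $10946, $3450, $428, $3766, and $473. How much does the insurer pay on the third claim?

Claim 1 — $10946: $2800 finishes the deductible; $8146 goes to coinsurance; 30% of $8146 = $2443.80. Traveler pays $5243.80; OOP now $5243.80. Insurer: $10946 − $5243.80 = $5702.20.
Claim 2 — $3450: deductible already satisfied, so traveler's share is 30% × $3450 = $1035. Traveler pays $1035; OOP now $6278.80. Insurer: $3450 − $1035 = $2415.
Claim 3 — $428: deductible met; 30% of $428 = $128.40. Traveler owes $128.40 (running OOP $6407.20). Insurer: $428 − $128.40 = $299.60.

$299.60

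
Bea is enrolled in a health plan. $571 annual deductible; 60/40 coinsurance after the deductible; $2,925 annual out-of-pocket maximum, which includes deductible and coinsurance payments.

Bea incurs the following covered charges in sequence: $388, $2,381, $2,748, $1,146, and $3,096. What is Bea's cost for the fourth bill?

#1 ($388): all of it applies to the deductible. Patient owes $388 (running OOP $388).
#2 ($2,381): $183 finishes the deductible; $2,198 goes to coinsurance; coinsurance $2,198 × 40% = $879.20. Patient owes $1,062.20 (running OOP $1,450.20).
#3 ($2,748): deductible already satisfied, so patient's share is 40% × $2,748 = $1,099.20. Cost to patient: $1,099.20. OOP to date $2,549.40.
#4 ($1,146): deductible already satisfied, so patient's share is 40% × $1,146 = $458.40. OOP would hit $3,007.80 > $2,925, so the cap limits the patient to $2,925 − $2,549.40 = $375.60.

$375.60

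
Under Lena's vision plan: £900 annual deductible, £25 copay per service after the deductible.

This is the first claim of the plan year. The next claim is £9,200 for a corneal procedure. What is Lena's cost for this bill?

Deductible not yet touched, so the first £900 of the bill goes to the deductible.
After the £900 deductible portion, £9,200 − £900 = £8,300 is subject to the copay.
Copay on this service: £25.
That puts the member's cost at £900 + £25 = £925.

£925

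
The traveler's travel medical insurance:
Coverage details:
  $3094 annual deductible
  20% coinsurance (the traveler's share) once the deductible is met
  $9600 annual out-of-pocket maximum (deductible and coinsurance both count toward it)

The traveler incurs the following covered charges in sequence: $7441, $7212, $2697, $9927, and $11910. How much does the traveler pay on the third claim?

#1 ($7441): $3094 to deductible, leaving $4347; coinsurance $4347 × 20% = $869.40. Cost to traveler: $3963.40. OOP to date $3963.40.
#2 ($7212): deductible met; 20% of $7212 = $1442.40. Traveler pays $1442.40; OOP now $5405.80.
#3 ($2697): deductible already satisfied, so traveler's share is 20% × $2697 = $539.40. Traveler pays $539.40; OOP now $5945.20.

$539.40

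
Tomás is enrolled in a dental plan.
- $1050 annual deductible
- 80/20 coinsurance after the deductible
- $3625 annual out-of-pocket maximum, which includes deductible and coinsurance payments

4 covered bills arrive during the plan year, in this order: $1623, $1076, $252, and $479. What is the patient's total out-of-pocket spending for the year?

$1526

Claim 1 — $1623: $1050 to deductible, leaving $573; 20% of $573 = $114.60. Patient pays $1164.60; OOP now $1164.60.
Claim 2 — $1076: 20% coinsurance on $1076 = $215.20. Cost to patient: $215.20. OOP to date $1379.80.
Claim 3 — $252: deductible met; 20% of $252 = $50.40. Patient pays $50.40; OOP now $1430.20.
Claim 4 — $479: 20% coinsurance on $479 = $95.80. Cost to patient: $95.80. OOP to date $1526.
Total paid by the patient: $1164.60 + $215.20 + $50.40 + $95.80 = $1526.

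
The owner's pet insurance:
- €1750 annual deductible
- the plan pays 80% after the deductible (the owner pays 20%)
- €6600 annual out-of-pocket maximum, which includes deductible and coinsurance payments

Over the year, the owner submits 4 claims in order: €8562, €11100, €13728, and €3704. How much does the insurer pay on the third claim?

Claim 1 — €8562: €1750 finishes the deductible; €6812 goes to coinsurance; coinsurance €6812 × 20% = €1362.40. Cost to owner: €3112.40. OOP to date €3112.40. Insurer: €8562 − €3112.40 = €5449.60.
Claim 2 — €11100: deductible already satisfied, so owner's share is 20% × €11100 = €2220. Cost to owner: €2220. OOP to date €5332.40. Plan pays €11100 − €2220 = €8880.
Claim 3 — €13728: deductible met; 20% of €13728 = €2745.60. That would push OOP to €8078, over the €6600 cap, so owner pays €6600 − €5332.40 = €1267.60. Insurer: €13728 − €1267.60 = €12460.40.

€12460.40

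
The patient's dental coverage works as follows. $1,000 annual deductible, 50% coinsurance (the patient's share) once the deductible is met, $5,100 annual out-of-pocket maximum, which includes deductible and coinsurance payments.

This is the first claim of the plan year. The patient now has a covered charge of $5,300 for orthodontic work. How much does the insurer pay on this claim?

$2,150

Nothing has been paid toward the $1,000 deductible, so the first $1,000 of this charge is applied there.
The remaining $4,300 (= $5,300 − $1,000) moves to coinsurance.
Coinsurance: $4,300 × 50% = $2,150.
So the patient owes $1,000 + $2,150 = $3,150 before any cap.
Total out-of-pocket so far would be $0 + $3,150 = $3,150, below the $5,100 cap — no reduction.
The insurer covers the remainder: $5,300 − $3,150 = $2,150.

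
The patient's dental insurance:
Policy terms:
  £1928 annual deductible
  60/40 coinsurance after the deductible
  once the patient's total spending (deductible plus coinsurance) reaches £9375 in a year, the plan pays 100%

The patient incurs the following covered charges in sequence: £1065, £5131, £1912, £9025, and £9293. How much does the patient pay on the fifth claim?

Claim 1 (£1065): fully absorbed by the deductible. Patient pays £1065; OOP now £1065.
Claim 2 (£5131): £863 to deductible, leaving £4268; patient's 40% is £1707.20. Cost to patient: £2570.20. OOP to date £3635.20.
Claim 3 (£1912): deductible met; 40% of £1912 = £764.80. Patient pays £764.80; OOP now £4400.
Claim 4 (£9025): deductible already satisfied, so patient's share is 40% × £9025 = £3610. Patient owes £3610 (running OOP £8010).
Claim 5 (£9293): 40% coinsurance on £9293 = £3717.20. That would push OOP to £11727.20, over the £9375 cap, so patient pays £9375 − £8010 = £1365.

£1365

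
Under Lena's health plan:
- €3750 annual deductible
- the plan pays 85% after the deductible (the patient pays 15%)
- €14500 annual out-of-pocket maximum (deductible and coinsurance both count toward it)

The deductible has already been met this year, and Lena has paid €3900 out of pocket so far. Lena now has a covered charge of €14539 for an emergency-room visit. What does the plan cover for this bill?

With the deductible met, the entire €14539 is subject to coinsurance.
Coinsurance: €14539 × 15% = €2180.85.
Year-to-date out-of-pocket becomes €3900 + €2180.85 = €6080.85, still under the €14500 maximum, so no cap applies.
The plan picks up €14539 − €2180.85 = €12358.15.

€12358.15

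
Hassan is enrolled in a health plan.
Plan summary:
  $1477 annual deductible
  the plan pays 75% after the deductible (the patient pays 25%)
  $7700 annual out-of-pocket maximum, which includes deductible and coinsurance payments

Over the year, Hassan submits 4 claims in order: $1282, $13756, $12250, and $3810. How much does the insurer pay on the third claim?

$9417.25

Claim 1 ($1282): fully absorbed by the deductible. Patient owes $1282 (running OOP $1282). Plan pays $1282 − $1282 = $0.
Claim 2 ($13756): deductible takes $195, $13561 remains; patient's 25% is $3390.25. Patient owes $3585.25 (running OOP $4867.25). Insurer: $13756 − $3585.25 = $10170.75.
Claim 3 ($12250): deductible already satisfied, so patient's share is 25% × $12250 = $3062.50. Adding that to $4867.25 gives $7929.75, past the $7700 cap; patient pays only $7700 − $4867.25 = $2832.75. Plan pays $12250 − $2832.75 = $9417.25.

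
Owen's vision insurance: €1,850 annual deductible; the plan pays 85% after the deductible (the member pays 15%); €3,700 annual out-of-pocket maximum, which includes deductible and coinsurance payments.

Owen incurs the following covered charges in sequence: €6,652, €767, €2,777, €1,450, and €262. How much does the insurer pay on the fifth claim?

Bill 1, €6,652: €1,850 to deductible, leaving €4,802; 15% of €4,802 = €720.30. Cost to member: €2,570.30. OOP to date €2,570.30. Plan pays €6,652 − €2,570.30 = €4,081.70.
Bill 2, €767: deductible already satisfied, so member's share is 15% × €767 = €115.05. Member owes €115.05 (running OOP €2,685.35). Plan pays €767 − €115.05 = €651.95.
Bill 3, €2,777: deductible met; 15% of €2,777 = €416.55. Member pays €416.55; OOP now €3,101.90. Plan pays €2,777 − €416.55 = €2,360.45.
Bill 4, €1,450: deductible met; 15% of €1,450 = €217.50. Cost to member: €217.50. OOP to date €3,319.40. Insurer: €1,450 − €217.50 = €1,232.50.
Bill 5, €262: deductible met; 15% of €262 = €39.30. Member pays €39.30; OOP now €3,358.70. Plan pays €262 − €39.30 = €222.70.

€222.70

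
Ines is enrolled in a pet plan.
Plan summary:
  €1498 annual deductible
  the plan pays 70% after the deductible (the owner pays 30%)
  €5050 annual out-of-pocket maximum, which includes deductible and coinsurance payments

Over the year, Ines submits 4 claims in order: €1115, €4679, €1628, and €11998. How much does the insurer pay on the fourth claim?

Bill 1, €1115: fully absorbed by the deductible. Cost to owner: €1115. OOP to date €1115. Insurer: €1115 − €1115 = €0.
Bill 2, €4679: €383 to deductible, leaving €4296; owner's 30% is €1288.80. Cost to owner: €1671.80. OOP to date €2786.80. Plan pays €4679 − €1671.80 = €3007.20.
Bill 3, €1628: deductible met; 30% of €1628 = €488.40. Cost to owner: €488.40. OOP to date €3275.20. Insurer: €1628 − €488.40 = €1139.60.
Bill 4, €11998: deductible met; 30% of €11998 = €3599.40. Adding that to €3275.20 gives €6874.60, past the €5050 cap; owner pays only €5050 − €3275.20 = €1774.80. Plan pays €11998 − €1774.80 = €10223.20.

€10223.20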